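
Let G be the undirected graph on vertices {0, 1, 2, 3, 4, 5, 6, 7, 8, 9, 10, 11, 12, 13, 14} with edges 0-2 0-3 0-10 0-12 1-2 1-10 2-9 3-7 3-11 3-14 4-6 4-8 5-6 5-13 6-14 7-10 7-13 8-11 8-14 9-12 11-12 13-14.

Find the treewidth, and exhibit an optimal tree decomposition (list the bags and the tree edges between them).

Treewidth 3.
One optimal decomposition is:
Bags: B1 = {4, 5, 6, 13}  B2 = {4, 6, 13, 14}  B3 = {4, 8, 13, 14}  B4 = {7, 8, 13, 14}  B5 = {3, 7, 8, 14}  B6 = {3, 7, 8, 11}  B7 = {3, 7, 10, 11}  B8 = {0, 3, 10, 11}  B9 = {0, 10, 11, 12}  B10 = {0, 1, 10, 12}  B11 = {0, 1, 2, 12}  B12 = {1, 2, 9, 12}
Tree: B1–B2, B2–B3, B3–B4, B4–B5, B5–B6, B6–B7, B7–B8, B8–B9, B9–B10, B10–B11, B11–B12

The largest bag has 4 vertices, giving width 3; this decomposition certifies tw(G) ≤ 3. For the lower bound: the 4 vertex sets {4,5,6}, {13}, {14}, {3,7,8,11} are disjoint, each induces a connected subgraph, and every pair is joined by at least one edge of G. Contracting each set to a single vertex therefore yields K_{4} as a minor, and since treewidth is minor-monotone, tw(G) ≥ tw(K_{4}) = 3. Hence tw(G) = 3 exactly.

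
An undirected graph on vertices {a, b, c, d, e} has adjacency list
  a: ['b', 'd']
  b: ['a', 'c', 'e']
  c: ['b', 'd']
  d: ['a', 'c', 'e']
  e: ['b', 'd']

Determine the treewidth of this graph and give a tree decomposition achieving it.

Each bag holds 3 vertices, so the decomposition has width 2, which upper-bounds the treewidth. Since d–a–b–c–d is a cycle in G, G is not acyclic. Forests are exactly the graphs of treewidth ≤ 1, so tw(G) ≥ 2. The upper and lower bounds meet at 2, so that is the treewidth.

Treewidth 2.
One optimal decomposition is:
Bags: B1 = {a, b, d}  B2 = {b, c, d}  B3 = {b, d, e}
Tree: B1–B2, B2–B3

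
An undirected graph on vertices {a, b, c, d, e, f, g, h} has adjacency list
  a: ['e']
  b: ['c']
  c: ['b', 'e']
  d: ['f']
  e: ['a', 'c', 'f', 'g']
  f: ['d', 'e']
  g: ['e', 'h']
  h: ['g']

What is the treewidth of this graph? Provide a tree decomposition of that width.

Every bag has size at most 2, so the width is 2 − 1 = 1 and tw(G) ≤ 1. G has an edge, so its treewidth is at least 1. Combining the bounds, tw(G) = 1.

Treewidth 1.
One optimal decomposition is:
Bags: B1 = {e, g}  B2 = {c, e}  B3 = {e, f}  B4 = {b, c}  B5 = {a, e}  B6 = {g, h}  B7 = {d, f}
Tree: B1–B2, B1–B3, B2–B4, B1–B5, B1–B6, B3–B7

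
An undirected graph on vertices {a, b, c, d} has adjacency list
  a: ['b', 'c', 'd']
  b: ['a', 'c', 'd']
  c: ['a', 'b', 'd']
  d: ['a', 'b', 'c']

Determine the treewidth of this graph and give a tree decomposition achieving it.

With just one bag of size 4, the width is 4 − 1 = 3, so tw(G) ≤ 3. Conversely, {a, b, c, d} is a clique of size 4, and the vertices of any clique must share a bag in every tree decomposition; so some bag has ≥ 4 vertices and tw(G) ≥ 3. The upper and lower bounds meet at 3, so that is the treewidth.

Treewidth 3.
One optimal decomposition is:
Bags: B1 = {a, b, c, d}
Tree: (single bag)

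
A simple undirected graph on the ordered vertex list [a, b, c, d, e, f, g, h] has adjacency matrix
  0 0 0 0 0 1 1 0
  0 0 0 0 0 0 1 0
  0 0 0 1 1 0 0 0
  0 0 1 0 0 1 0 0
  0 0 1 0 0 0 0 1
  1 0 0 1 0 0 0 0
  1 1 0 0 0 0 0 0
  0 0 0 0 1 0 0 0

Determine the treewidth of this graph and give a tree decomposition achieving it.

The largest bag has 2 vertices, giving width 1; this decomposition certifies tw(G) ≤ 1. Any graph with an edge has treewidth ≥ 1, and G has the edge b–g. The upper and lower bounds meet at 1, so that is the treewidth.

Treewidth 1.
One optimal decomposition is:
Bags: B1 = {b, g}  B2 = {a, g}  B3 = {a, f}  B4 = {d, f}  B5 = {c, d}  B6 = {c, e}  B7 = {e, h}
Tree: B1–B2, B2–B3, B3–B4, B4–B5, B5–B6, B6–B7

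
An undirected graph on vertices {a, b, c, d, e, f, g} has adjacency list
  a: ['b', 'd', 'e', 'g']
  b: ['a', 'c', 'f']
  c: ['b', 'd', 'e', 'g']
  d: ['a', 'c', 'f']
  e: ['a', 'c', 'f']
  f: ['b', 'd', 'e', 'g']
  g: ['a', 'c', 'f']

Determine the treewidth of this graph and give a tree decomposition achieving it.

Every bag has size at most 4, so the width is 4 − 1 = 3 and tw(G) ≤ 3. For the lower bound: the 4 vertex sets {e,f}, {c,g}, {a}, {d} are disjoint, each induces a connected subgraph, and every pair is joined by at least one edge of G. Contracting each set to a single vertex therefore yields K_{4} as a minor, and since treewidth is minor-monotone, tw(G) ≥ tw(K_{4}) = 3. The upper and lower bounds meet at 3, so that is the treewidth.

Treewidth 3.
Bags: B1 = {a, c, e, f}  B2 = {a, c, f, g}  B3 = {a, c, d, f}  B4 = {a, b, c, f}
Tree: B1–B2, B2–B3, B3–B4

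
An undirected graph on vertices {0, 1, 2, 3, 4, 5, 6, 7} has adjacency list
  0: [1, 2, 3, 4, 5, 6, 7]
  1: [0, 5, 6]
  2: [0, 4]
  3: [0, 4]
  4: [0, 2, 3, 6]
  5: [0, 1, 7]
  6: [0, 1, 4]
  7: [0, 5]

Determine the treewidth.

2

A width-2 tree decomposition is:
Bags: B1 = {0, 1, 5}  B2 = {0, 1, 6}  B3 = {0, 4, 6}  B4 = {0, 5, 7}  B5 = {0, 3, 4}  B6 = {0, 2, 4}
Tree: B1–B2, B2–B3, B1–B4, B3–B5, B3–B6
Each bag holds 3 vertices, so the decomposition has width 2, which upper-bounds the treewidth. On the other hand G contains the 3-clique {0, 1, 5}. A clique must lie in a single bag of any decomposition, so no decomposition can have width below 2. Hence tw(G) = 2 exactly.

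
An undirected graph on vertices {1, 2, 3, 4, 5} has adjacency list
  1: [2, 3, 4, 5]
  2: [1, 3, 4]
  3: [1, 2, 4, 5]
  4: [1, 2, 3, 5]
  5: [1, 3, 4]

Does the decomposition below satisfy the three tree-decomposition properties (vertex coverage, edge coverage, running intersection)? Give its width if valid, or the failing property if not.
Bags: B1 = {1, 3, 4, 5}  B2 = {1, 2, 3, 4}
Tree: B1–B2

Yes; width 3.

Checking the three conditions: (i) the bags cover all of {1, 2, 3, 4, 5}; (ii) for each edge, some bag contains both endpoints; (iii) the bags containing any fixed vertex form a subtree. All hold, so the decomposition is valid with width 4 − 1 = 3.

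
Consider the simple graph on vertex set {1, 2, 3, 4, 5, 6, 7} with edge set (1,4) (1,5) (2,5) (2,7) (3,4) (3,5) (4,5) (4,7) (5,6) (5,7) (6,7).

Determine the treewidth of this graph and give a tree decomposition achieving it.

Treewidth 2.
Bags: B1 = {1, 4, 5}  B2 = {4, 5, 7}  B3 = {2, 5, 7}  B4 = {5, 6, 7}  B5 = {3, 4, 5}
Tree: B1–B2, B2–B3, B2–B4, B1–B5

The largest bag has 3 vertices, giving width 2; this decomposition certifies tw(G) ≤ 2. Conversely, {2, 5, 7} is a clique of size 3, and the vertices of any clique must share a bag in every tree decomposition; so some bag has ≥ 3 vertices and tw(G) ≥ 2. Therefore the treewidth is 2.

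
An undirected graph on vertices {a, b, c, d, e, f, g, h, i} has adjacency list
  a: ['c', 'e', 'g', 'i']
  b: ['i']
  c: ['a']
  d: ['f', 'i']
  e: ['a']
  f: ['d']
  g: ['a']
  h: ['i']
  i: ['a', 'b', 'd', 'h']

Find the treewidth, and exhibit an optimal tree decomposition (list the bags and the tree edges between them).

Treewidth 1.
One such decomposition:
Bags: B1 = {a, i}  B2 = {d, i}  B3 = {a, c}  B4 = {a, g}  B5 = {b, i}  B6 = {h, i}  B7 = {d, f}  B8 = {a, e}
Tree: B1–B2, B1–B3, B3–B4, B1–B5, B2–B6, B2–B7, B1–B8

The largest bag has 2 vertices, giving width 1; this decomposition certifies tw(G) ≤ 1. Since G has at least one edge (e.g. i–a), it is not an edgeless graph, so tw(G) ≥ 1. Combining the bounds, tw(G) = 1.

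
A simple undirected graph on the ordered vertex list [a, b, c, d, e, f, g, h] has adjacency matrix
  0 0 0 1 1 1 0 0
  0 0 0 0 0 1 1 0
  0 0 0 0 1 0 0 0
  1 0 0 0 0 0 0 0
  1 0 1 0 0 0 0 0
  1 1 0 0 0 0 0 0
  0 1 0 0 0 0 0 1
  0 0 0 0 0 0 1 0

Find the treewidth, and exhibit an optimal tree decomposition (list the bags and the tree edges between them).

The largest bag has 2 vertices, giving width 1; this decomposition certifies tw(G) ≤ 1. Any graph with an edge has treewidth ≥ 1, and G has the edge a–f. Combining the bounds, tw(G) = 1.

Treewidth 1.
One optimal decomposition is:
Bags: B1 = {a, f}  B2 = {a, e}  B3 = {c, e}  B4 = {b, f}  B5 = {a, d}  B6 = {b, g}  B7 = {g, h}
Tree: B1–B2, B2–B3, B1–B4, B1–B5, B4–B6, B6–B7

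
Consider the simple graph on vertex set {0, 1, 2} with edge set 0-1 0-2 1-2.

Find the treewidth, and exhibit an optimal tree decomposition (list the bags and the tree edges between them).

Treewidth 2.
One optimal decomposition is:
Bags: B1 = {0, 1, 2}
Tree: (single bag)

With just one bag of size 3, the width is 3 − 1 = 2, so tw(G) ≤ 2. On the other hand G contains the 3-clique {0, 1, 2}. A clique must lie in a single bag of any decomposition, so no decomposition can have width below 2. Therefore the treewidth is 2.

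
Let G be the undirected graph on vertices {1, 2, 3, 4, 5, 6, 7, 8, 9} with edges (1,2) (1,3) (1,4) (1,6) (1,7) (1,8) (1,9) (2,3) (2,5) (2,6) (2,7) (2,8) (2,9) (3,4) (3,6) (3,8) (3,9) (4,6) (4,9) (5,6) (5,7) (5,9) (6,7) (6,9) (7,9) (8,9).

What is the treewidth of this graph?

4

A width-4 tree decomposition is:
Bags: B1 = {2, 5, 6, 7, 9}  B2 = {1, 2, 6, 7, 9}  B3 = {1, 2, 3, 6, 9}  B4 = {1, 3, 4, 6, 9}  B5 = {1, 2, 3, 8, 9}
Tree: B1–B2, B2–B3, B3–B4, B3–B5
Each bag holds 5 vertices, so the decomposition has width 4, which upper-bounds the treewidth. For the lower bound, the 5 vertices {1, 2, 3, 8, 9} are pairwise adjacent, and any tree decomposition puts a clique entirely inside one bag — forcing width ≥ 4. Hence tw(G) = 4 exactly.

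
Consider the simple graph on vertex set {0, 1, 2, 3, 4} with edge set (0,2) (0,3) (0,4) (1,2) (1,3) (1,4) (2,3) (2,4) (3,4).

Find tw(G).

3

A width-3 tree decomposition is:
Bags: B1 = {1, 2, 3, 4}  B2 = {0, 2, 3, 4}
Tree: B1–B2
Every bag has size at most 4, so the width is 4 − 1 = 3 and tw(G) ≤ 3. For the lower bound, the 4 vertices {0, 2, 3, 4} are pairwise adjacent, and any tree decomposition puts a clique entirely inside one bag — forcing width ≥ 3. Combining the bounds, tw(G) = 3.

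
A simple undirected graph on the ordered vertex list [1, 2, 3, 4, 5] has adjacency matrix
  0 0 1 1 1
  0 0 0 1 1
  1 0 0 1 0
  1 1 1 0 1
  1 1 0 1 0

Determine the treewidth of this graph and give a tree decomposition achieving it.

The largest bag has 3 vertices, giving width 2; this decomposition certifies tw(G) ≤ 2. Conversely, {1, 3, 4} is a clique of size 3, and the vertices of any clique must share a bag in every tree decomposition; so some bag has ≥ 3 vertices and tw(G) ≥ 2. The upper and lower bounds meet at 2, so that is the treewidth.

Treewidth 2.
One such decomposition:
Bags: B1 = {1, 3, 4}  B2 = {1, 4, 5}  B3 = {2, 4, 5}
Tree: B1–B2, B2–B3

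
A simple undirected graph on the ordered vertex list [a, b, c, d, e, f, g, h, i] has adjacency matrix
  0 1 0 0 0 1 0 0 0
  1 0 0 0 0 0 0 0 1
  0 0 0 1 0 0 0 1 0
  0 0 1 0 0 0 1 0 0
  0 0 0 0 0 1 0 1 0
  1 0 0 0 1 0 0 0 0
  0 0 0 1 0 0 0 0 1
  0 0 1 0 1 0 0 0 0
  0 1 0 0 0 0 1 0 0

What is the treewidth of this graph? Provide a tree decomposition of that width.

Every bag has size at most 3, so the width is 3 − 1 = 2 and tw(G) ≤ 2. Since g–i–b–a–f–e–h–c–d–g is a cycle in G, G is not acyclic. Forests are exactly the graphs of treewidth ≤ 1, so tw(G) ≥ 2. Combining the bounds, tw(G) = 2.

Treewidth 2.
Bags: B1 = {b, g, i}  B2 = {a, b, g}  B3 = {a, f, g}  B4 = {e, f, g}  B5 = {e, g, h}  B6 = {c, g, h}  B7 = {c, d, g}
Tree: B1–B2, B2–B3, B3–B4, B4–B5, B5–B6, B6–B7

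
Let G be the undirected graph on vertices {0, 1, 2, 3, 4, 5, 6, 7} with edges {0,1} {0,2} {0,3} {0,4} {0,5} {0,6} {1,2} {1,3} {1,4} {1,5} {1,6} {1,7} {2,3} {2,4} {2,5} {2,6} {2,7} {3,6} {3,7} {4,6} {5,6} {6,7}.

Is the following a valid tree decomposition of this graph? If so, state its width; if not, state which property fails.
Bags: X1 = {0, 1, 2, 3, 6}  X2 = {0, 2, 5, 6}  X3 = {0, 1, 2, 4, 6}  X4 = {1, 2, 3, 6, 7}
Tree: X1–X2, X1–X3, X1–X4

No — edge (1,5) lies in no bag.

A tree decomposition must satisfy three properties: every vertex lies in some bag; for every edge, both endpoints lie together in some bag; and for every vertex, the bags containing it form a connected subtree. Here edge (1,5) lies in no bag, so the decomposition is invalid.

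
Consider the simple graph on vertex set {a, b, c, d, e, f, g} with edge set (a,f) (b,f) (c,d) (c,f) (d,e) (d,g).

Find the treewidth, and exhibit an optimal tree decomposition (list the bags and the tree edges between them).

The largest bag has 2 vertices, giving width 1; this decomposition certifies tw(G) ≤ 1. Since G has at least one edge (e.g. f–c), it is not an edgeless graph, so tw(G) ≥ 1. The upper and lower bounds meet at 1, so that is the treewidth.

Treewidth 1.
One optimal decomposition is:
Bags: B1 = {c, f}  B2 = {c, d}  B3 = {d, e}  B4 = {a, f}  B5 = {b, f}  B6 = {d, g}
Tree: B1–B2, B2–B3, B1–B4, B1–B5, B2–B6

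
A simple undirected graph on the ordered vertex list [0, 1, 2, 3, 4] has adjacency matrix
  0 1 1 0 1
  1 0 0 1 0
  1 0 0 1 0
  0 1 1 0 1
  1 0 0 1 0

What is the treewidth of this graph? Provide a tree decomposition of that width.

Treewidth 2.
One such decomposition:
Bags: B1 = {0, 2, 3}  B2 = {0, 1, 3}  B3 = {0, 3, 4}
Tree: B1–B2, B2–B3

Every bag has size at most 3, so the width is 3 − 1 = 2 and tw(G) ≤ 2. For the lower bound, G contains the cycle 3–2–0–1–3, so G is not a forest; only forests have treewidth ≤ 1, hence tw(G) ≥ 2. The upper and lower bounds meet at 2, so that is the treewidth.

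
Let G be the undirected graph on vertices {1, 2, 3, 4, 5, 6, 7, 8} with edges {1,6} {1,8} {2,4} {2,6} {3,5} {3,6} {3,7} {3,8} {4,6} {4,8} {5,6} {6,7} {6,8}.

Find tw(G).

2

A width-2 tree decomposition is:
Bags: B1 = {3, 6, 8}  B2 = {4, 6, 8}  B3 = {3, 5, 6}  B4 = {1, 6, 8}  B5 = {3, 6, 7}  B6 = {2, 4, 6}
Tree: B1–B2, B1–B3, B2–B4, B1–B5, B2–B6
Every bag has size at most 3, so the width is 3 − 1 = 2 and tw(G) ≤ 2. On the other hand G contains the 3-clique {1, 6, 8}. A clique must lie in a single bag of any decomposition, so no decomposition can have width below 2. Combining the bounds, tw(G) = 2.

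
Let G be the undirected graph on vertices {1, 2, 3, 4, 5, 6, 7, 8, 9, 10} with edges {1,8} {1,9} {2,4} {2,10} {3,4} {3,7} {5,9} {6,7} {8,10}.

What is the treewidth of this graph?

1

A width-1 tree decomposition is:
Bags: B1 = {5, 9}  B2 = {1, 9}  B3 = {1, 8}  B4 = {8, 10}  B5 = {2, 10}  B6 = {2, 4}  B7 = {3, 4}  B8 = {3, 7}  B9 = {6, 7}
Tree: B1–B2, B2–B3, B3–B4, B4–B5, B5–B6, B6–B7, B7–B8, B8–B9
The largest bag has 2 vertices, giving width 1; this decomposition certifies tw(G) ≤ 1. Any graph with an edge has treewidth ≥ 1, and G has the edge 5–9. Hence tw(G) = 1 exactly.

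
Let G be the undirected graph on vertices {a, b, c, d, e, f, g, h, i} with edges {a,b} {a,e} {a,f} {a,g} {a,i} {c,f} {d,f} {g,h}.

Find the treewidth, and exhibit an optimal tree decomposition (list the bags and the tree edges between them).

Treewidth 1.
One optimal decomposition is:
Bags: B1 = {d, f}  B2 = {a, f}  B3 = {a, e}  B4 = {c, f}  B5 = {a, i}  B6 = {a, g}  B7 = {a, b}  B8 = {g, h}
Tree: B1–B2, B2–B3, B2–B4, B2–B5, B3–B6, B6–B7, B6–B8

Each bag holds 2 vertices, so the decomposition has width 1, which upper-bounds the treewidth. Any graph with an edge has treewidth ≥ 1, and G has the edge d–f. The upper and lower bounds meet at 1, so that is the treewidth.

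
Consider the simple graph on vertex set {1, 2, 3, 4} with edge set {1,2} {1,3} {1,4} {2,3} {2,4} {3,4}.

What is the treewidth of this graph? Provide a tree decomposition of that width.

With just one bag of size 4, the width is 4 − 1 = 3, so tw(G) ≤ 3. For the lower bound, the 4 vertices {1, 2, 3, 4} are pairwise adjacent, and any tree decomposition puts a clique entirely inside one bag — forcing width ≥ 3. Therefore the treewidth is 3.

Treewidth 3.
Bags: B1 = {1, 2, 3, 4}
Tree: (single bag)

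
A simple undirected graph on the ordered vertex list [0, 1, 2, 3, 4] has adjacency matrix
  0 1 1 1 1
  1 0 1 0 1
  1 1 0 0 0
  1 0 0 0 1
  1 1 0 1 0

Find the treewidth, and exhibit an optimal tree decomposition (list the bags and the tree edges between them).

Treewidth 2.
One such decomposition:
Bags: B1 = {0, 3, 4}  B2 = {0, 1, 4}  B3 = {0, 1, 2}
Tree: B1–B2, B2–B3

The largest bag has 3 vertices, giving width 2; this decomposition certifies tw(G) ≤ 2. For the lower bound, the 3 vertices {0, 1, 2} are pairwise adjacent, and any tree decomposition puts a clique entirely inside one bag — forcing width ≥ 2. Hence tw(G) = 2 exactly.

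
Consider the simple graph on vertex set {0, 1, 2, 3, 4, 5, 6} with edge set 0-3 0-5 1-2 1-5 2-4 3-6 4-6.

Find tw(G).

2

A width-2 tree decomposition is:
Bags: B1 = {0, 3, 6}  B2 = {0, 5, 6}  B3 = {1, 5, 6}  B4 = {1, 2, 6}  B5 = {2, 4, 6}
Tree: B1–B2, B2–B3, B3–B4, B4–B5
Each bag holds 3 vertices, so the decomposition has width 2, which upper-bounds the treewidth. Since 6–3–0–5–1–2–4–6 is a cycle in G, G is not acyclic. Forests are exactly the graphs of treewidth ≤ 1, so tw(G) ≥ 2. Combining the bounds, tw(G) = 2.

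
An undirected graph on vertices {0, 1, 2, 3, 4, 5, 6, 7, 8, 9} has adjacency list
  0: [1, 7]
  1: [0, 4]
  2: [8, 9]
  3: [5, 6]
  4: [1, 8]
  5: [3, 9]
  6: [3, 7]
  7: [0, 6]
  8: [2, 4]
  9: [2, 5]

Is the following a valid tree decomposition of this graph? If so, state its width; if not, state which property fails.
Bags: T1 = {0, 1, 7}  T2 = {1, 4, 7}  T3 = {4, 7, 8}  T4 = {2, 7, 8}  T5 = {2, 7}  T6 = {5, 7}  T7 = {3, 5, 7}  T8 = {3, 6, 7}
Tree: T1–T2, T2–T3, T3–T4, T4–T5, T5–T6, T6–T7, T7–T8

A tree decomposition must satisfy three properties: every vertex lies in some bag; for every edge, both endpoints lie together in some bag; and for every vertex, the bags containing it form a connected subtree. Here vertex 9 appears in no bag, so the decomposition is invalid.

No — vertex 9 appears in no bag.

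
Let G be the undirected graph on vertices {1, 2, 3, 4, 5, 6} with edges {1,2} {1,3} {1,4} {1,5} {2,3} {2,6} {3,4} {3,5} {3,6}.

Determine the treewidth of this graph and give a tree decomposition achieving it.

Treewidth 2.
Bags: B1 = {1, 2, 3}  B2 = {1, 3, 5}  B3 = {1, 3, 4}  B4 = {2, 3, 6}
Tree: B1–B2, B1–B3, B1–B4

Every bag has size at most 3, so the width is 3 − 1 = 2 and tw(G) ≤ 2. For the lower bound, the 3 vertices {1, 2, 3} are pairwise adjacent, and any tree decomposition puts a clique entirely inside one bag — forcing width ≥ 2. Therefore the treewidth is 2.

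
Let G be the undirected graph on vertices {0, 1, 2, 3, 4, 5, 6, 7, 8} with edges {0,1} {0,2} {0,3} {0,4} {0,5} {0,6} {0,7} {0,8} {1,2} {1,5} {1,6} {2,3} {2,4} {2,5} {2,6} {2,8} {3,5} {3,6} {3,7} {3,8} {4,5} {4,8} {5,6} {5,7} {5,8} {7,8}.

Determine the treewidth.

A width-4 tree decomposition is:
Bags: B1 = {0, 2, 3, 5, 8}  B2 = {0, 2, 4, 5, 8}  B3 = {0, 2, 3, 5, 6}  B4 = {0, 3, 5, 7, 8}  B5 = {0, 1, 2, 5, 6}
Tree: B1–B2, B1–B3, B1–B4, B3–B5
Every bag has size at most 5, so the width is 5 − 1 = 4 and tw(G) ≤ 4. Conversely, {0, 1, 2, 5, 6} is a clique of size 5, and the vertices of any clique must share a bag in every tree decomposition; so some bag has ≥ 5 vertices and tw(G) ≥ 4. The upper and lower bounds meet at 4, so that is the treewidth.

4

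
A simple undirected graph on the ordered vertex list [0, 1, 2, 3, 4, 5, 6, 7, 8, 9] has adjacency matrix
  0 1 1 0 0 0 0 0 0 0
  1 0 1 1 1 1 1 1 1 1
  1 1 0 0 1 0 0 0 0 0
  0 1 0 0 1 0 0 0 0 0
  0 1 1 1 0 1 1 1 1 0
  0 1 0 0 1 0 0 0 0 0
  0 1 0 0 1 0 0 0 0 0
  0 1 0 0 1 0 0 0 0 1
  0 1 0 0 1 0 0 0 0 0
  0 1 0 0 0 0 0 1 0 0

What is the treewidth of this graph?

A width-2 tree decomposition is:
Bags: B1 = {1, 4, 7}  B2 = {1, 2, 4}  B3 = {0, 1, 2}  B4 = {1, 7, 9}  B5 = {1, 4, 5}  B6 = {1, 3, 4}  B7 = {1, 4, 8}  B8 = {1, 4, 6}
Tree: B1–B2, B2–B3, B1–B4, B2–B5, B5–B6, B1–B7, B5–B8
The largest bag has 3 vertices, giving width 2; this decomposition certifies tw(G) ≤ 2. Conversely, {0, 1, 2} is a clique of size 3, and the vertices of any clique must share a bag in every tree decomposition; so some bag has ≥ 3 vertices and tw(G) ≥ 2. The upper and lower bounds meet at 2, so that is the treewidth.

2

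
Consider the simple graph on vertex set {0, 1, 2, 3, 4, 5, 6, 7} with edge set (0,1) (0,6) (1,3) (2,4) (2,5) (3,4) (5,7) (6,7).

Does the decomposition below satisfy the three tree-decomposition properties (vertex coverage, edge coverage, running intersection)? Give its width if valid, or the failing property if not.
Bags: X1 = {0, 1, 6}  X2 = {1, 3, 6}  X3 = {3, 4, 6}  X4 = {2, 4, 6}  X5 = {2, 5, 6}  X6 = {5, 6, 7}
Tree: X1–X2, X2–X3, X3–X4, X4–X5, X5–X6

Vertex coverage: the bags together contain {0, 1, 2, 3, 4, 5, 6, 7}, the full vertex set. Edge coverage: each edge of G has both endpoints in at least one bag. Running intersection: for every vertex, the bags containing it form a connected subtree. All three properties hold, so this is a valid tree decomposition of width max|bag| − 1 = 2, and hence tw(G) ≤ 2.

Yes; width 2.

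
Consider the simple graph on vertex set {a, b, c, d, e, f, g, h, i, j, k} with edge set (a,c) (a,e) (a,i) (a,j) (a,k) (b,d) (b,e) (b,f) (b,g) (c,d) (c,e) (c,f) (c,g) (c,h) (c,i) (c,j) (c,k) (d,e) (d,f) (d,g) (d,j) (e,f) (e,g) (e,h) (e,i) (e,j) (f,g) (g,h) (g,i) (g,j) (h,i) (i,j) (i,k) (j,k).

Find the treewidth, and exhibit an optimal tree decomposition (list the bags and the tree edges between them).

Every bag has size at most 5, so the width is 5 − 1 = 4 and tw(G) ≤ 4. On the other hand G contains the 5-clique {c, d, e, g, j}. A clique must lie in a single bag of any decomposition, so no decomposition can have width below 4. Therefore the treewidth is 4.

Treewidth 4.
One such decomposition:
Bags: B1 = {c, d, e, g, j}  B2 = {c, d, e, f, g}  B3 = {c, e, g, i, j}  B4 = {b, d, e, f, g}  B5 = {c, e, g, h, i}  B6 = {a, c, e, i, j}  B7 = {a, c, i, j, k}
Tree: B1–B2, B1–B3, B2–B4, B3–B5, B3–B6, B6–B7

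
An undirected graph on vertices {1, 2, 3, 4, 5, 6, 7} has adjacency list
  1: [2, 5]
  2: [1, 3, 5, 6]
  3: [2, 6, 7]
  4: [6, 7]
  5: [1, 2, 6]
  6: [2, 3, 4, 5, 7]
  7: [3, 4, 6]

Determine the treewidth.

A width-2 tree decomposition is:
Bags: B1 = {2, 3, 6}  B2 = {2, 5, 6}  B3 = {1, 2, 5}  B4 = {3, 6, 7}  B5 = {4, 6, 7}
Tree: B1–B2, B2–B3, B1–B4, B4–B5
The largest bag has 3 vertices, giving width 2; this decomposition certifies tw(G) ≤ 2. Conversely, {1, 2, 5} is a clique of size 3, and the vertices of any clique must share a bag in every tree decomposition; so some bag has ≥ 3 vertices and tw(G) ≥ 2. Therefore the treewidth is 2.

2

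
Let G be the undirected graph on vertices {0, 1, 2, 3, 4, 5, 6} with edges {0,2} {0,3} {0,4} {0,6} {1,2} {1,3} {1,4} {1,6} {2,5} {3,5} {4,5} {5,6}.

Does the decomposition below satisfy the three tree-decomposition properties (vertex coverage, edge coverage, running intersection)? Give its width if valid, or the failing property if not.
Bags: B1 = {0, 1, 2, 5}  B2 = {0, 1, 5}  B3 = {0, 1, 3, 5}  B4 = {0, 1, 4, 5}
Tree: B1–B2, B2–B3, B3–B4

A tree decomposition must satisfy three properties: every vertex lies in some bag; for every edge, both endpoints lie together in some bag; and for every vertex, the bags containing it form a connected subtree. Here vertex 6 appears in no bag, so the decomposition is invalid.

No — vertex 6 appears in no bag.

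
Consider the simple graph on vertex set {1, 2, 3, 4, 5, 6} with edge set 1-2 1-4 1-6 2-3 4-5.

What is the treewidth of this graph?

1

A width-1 tree decomposition is:
Bags: B1 = {1, 6}  B2 = {1, 2}  B3 = {1, 4}  B4 = {4, 5}  B5 = {2, 3}
Tree: B1–B2, B2–B3, B3–B4, B2–B5
The largest bag has 2 vertices, giving width 1; this decomposition certifies tw(G) ≤ 1. Any graph with an edge has treewidth ≥ 1, and G has the edge 1–6. Therefore the treewidth is 1.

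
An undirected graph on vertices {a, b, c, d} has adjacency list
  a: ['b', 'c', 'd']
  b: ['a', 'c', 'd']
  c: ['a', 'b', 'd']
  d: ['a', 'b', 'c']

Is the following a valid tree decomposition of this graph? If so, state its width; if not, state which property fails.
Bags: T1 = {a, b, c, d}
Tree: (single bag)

Yes; width 3.

Checking the three conditions: (i) the bags cover all of {a, b, c, d}; (ii) for each edge, some bag contains both endpoints; (iii) the bags containing any fixed vertex form a subtree. All hold, so the decomposition is valid with width 4 − 1 = 3.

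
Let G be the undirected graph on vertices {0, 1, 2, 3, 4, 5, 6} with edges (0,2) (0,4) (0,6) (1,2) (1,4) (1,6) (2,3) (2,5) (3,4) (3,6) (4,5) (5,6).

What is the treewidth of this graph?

3

A width-3 tree decomposition is:
Bags: B1 = {2, 3, 4, 6}  B2 = {1, 2, 4, 6}  B3 = {0, 2, 4, 6}  B4 = {2, 4, 5, 6}
Tree: B1–B2, B2–B3, B3–B4
Each bag holds 4 vertices, so the decomposition has width 3, which upper-bounds the treewidth. For the lower bound: the 4 vertex sets {3,6}, {1,2}, {4}, {0} are disjoint, each induces a connected subgraph, and every pair is joined by at least one edge of G. Contracting each set to a single vertex therefore yields K_{4} as a minor, and since treewidth is minor-monotone, tw(G) ≥ tw(K_{4}) = 3. Therefore the treewidth is 3.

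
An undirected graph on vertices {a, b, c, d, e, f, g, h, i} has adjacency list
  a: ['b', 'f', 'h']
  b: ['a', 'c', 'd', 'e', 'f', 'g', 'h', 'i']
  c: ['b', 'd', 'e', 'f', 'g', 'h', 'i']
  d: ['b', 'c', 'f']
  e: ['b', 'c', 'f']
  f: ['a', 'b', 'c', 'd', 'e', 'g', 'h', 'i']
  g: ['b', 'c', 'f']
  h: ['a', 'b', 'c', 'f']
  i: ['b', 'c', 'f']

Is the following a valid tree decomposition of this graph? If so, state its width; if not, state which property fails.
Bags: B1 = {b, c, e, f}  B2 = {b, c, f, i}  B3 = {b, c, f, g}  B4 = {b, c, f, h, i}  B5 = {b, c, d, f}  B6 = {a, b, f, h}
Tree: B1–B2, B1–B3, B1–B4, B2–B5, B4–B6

No — bags containing vertex i are not connected in the tree.

A tree decomposition must satisfy three properties: every vertex lies in some bag; for every edge, both endpoints lie together in some bag; and for every vertex, the bags containing it form a connected subtree. Here bags containing vertex i are not connected in the tree, so the decomposition is invalid.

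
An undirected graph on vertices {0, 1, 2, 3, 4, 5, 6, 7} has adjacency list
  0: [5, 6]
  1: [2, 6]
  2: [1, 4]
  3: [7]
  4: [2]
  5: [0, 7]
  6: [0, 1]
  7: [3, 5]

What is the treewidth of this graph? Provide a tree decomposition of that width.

Treewidth 1.
Bags: B1 = {2, 4}  B2 = {1, 2}  B3 = {1, 6}  B4 = {0, 6}  B5 = {0, 5}  B6 = {5, 7}  B7 = {3, 7}
Tree: B1–B2, B2–B3, B3–B4, B4–B5, B5–B6, B6–B7

Each bag holds 2 vertices, so the decomposition has width 1, which upper-bounds the treewidth. G has an edge, so its treewidth is at least 1. Therefore the treewidth is 1.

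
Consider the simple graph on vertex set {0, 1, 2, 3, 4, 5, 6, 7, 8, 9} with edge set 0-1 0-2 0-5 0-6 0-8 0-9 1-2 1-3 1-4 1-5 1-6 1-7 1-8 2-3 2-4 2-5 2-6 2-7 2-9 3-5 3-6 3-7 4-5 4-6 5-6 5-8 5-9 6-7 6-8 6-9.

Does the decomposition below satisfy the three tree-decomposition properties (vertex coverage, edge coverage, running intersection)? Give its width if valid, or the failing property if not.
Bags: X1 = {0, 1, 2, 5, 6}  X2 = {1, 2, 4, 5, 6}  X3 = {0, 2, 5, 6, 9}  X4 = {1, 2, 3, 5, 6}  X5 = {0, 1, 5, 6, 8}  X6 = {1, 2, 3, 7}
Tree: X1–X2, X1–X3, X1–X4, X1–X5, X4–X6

No — edge (6,7) lies in no bag.

A tree decomposition must satisfy three properties: every vertex lies in some bag; for every edge, both endpoints lie together in some bag; and for every vertex, the bags containing it form a connected subtree. Here edge (6,7) lies in no bag, so the decomposition is invalid.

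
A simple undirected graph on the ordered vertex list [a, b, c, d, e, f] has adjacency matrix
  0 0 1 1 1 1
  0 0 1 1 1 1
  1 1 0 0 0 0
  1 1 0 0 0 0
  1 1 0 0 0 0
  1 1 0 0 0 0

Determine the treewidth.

A width-2 tree decomposition is:
Bags: B1 = {a, b, e}  B2 = {a, b, c}  B3 = {a, b, f}  B4 = {a, b, d}
Tree: B1–B2, B2–B3, B3–B4
The largest bag has 3 vertices, giving width 2; this decomposition certifies tw(G) ≤ 2. For the lower bound, G contains the cycle a–e–b–c–a, so G is not a forest; only forests have treewidth ≤ 1, hence tw(G) ≥ 2. The upper and lower bounds meet at 2, so that is the treewidth.

2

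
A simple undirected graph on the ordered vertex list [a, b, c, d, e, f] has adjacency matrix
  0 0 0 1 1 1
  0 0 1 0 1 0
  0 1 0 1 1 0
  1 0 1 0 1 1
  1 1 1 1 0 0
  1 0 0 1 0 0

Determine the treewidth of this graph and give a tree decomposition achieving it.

Treewidth 2.
Bags: B1 = {c, d, e}  B2 = {a, d, e}  B3 = {b, c, e}  B4 = {a, d, f}
Tree: B1–B2, B1–B3, B2–B4

Every bag has size at most 3, so the width is 3 − 1 = 2 and tw(G) ≤ 2. For the lower bound, the 3 vertices {c, d, e} are pairwise adjacent, and any tree decomposition puts a clique entirely inside one bag — forcing width ≥ 2. Combining the bounds, tw(G) = 2.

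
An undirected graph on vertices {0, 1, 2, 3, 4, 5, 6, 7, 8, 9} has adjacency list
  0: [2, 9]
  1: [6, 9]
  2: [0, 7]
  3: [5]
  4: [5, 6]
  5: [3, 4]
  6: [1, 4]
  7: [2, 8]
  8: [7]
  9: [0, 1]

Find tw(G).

1

A width-1 tree decomposition is:
Bags: B1 = {7, 8}  B2 = {2, 7}  B3 = {0, 2}  B4 = {0, 9}  B5 = {1, 9}  B6 = {1, 6}  B7 = {4, 6}  B8 = {4, 5}  B9 = {3, 5}
Tree: B1–B2, B2–B3, B3–B4, B4–B5, B5–B6, B6–B7, B7–B8, B8–B9
The largest bag has 2 vertices, giving width 1; this decomposition certifies tw(G) ≤ 1. Any graph with an edge has treewidth ≥ 1, and G has the edge 8–7. The upper and lower bounds meet at 1, so that is the treewidth.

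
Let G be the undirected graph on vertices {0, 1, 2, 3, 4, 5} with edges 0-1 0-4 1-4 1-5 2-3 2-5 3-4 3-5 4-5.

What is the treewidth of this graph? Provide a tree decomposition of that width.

Treewidth 2.
Bags: B1 = {3, 4, 5}  B2 = {1, 4, 5}  B3 = {0, 1, 4}  B4 = {2, 3, 5}
Tree: B1–B2, B2–B3, B1–B4

Every bag has size at most 3, so the width is 3 − 1 = 2 and tw(G) ≤ 2. For the lower bound, the 3 vertices {2, 3, 5} are pairwise adjacent, and any tree decomposition puts a clique entirely inside one bag — forcing width ≥ 2. The upper and lower bounds meet at 2, so that is the treewidth.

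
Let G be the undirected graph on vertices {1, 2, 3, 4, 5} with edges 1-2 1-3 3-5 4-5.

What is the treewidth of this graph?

1

A width-1 tree decomposition is:
Bags: B1 = {3, 5}  B2 = {1, 3}  B3 = {1, 2}  B4 = {4, 5}
Tree: B1–B2, B2–B3, B1–B4
Each bag holds 2 vertices, so the decomposition has width 1, which upper-bounds the treewidth. Any graph with an edge has treewidth ≥ 1, and G has the edge 5–3. Hence tw(G) = 1 exactly.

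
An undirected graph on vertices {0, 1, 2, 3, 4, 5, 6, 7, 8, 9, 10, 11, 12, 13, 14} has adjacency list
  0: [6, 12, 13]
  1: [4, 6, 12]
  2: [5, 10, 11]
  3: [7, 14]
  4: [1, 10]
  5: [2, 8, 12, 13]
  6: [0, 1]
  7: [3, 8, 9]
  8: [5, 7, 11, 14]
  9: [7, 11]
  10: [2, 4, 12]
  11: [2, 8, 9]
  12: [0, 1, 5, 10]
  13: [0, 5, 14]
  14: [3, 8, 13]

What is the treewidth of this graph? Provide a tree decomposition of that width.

Treewidth 3.
One such decomposition:
Bags: B1 = {0, 1, 4, 6}  B2 = {0, 1, 4, 12}  B3 = {0, 4, 10, 12}  B4 = {0, 10, 12, 13}  B5 = {5, 10, 12, 13}  B6 = {2, 5, 10, 13}  B7 = {2, 5, 13, 14}  B8 = {2, 5, 8, 14}  B9 = {2, 8, 11, 14}  B10 = {3, 8, 11, 14}  B11 = {3, 7, 8, 11}  B12 = {3, 7, 9, 11}
Tree: B1–B2, B2–B3, B3–B4, B4–B5, B5–B6, B6–B7, B7–B8, B8–B9, B9–B10, B10–B11, B11–B12

The largest bag has 4 vertices, giving width 3; this decomposition certifies tw(G) ≤ 3. For the lower bound: the 4 vertex sets {1,4,6}, {0}, {12}, {2,5,10,13} are disjoint, each induces a connected subgraph, and every pair is joined by at least one edge of G. Contracting each set to a single vertex therefore yields K_{4} as a minor, and since treewidth is minor-monotone, tw(G) ≥ tw(K_{4}) = 3. Therefore the treewidth is 3.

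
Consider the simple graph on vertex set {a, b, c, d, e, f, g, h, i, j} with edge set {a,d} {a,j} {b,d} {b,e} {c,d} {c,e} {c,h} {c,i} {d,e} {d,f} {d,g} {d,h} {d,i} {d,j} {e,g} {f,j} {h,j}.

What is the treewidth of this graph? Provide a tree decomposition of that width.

Every bag has size at most 3, so the width is 3 − 1 = 2 and tw(G) ≤ 2. Conversely, {d, f, j} is a clique of size 3, and the vertices of any clique must share a bag in every tree decomposition; so some bag has ≥ 3 vertices and tw(G) ≥ 2. Therefore the treewidth is 2.

Treewidth 2.
One optimal decomposition is:
Bags: B1 = {c, d, h}  B2 = {c, d, i}  B3 = {c, d, e}  B4 = {d, e, g}  B5 = {d, h, j}  B6 = {a, d, j}  B7 = {d, f, j}  B8 = {b, d, e}
Tree: B1–B2, B2–B3, B3–B4, B1–B5, B5–B6, B5–B7, B4–B8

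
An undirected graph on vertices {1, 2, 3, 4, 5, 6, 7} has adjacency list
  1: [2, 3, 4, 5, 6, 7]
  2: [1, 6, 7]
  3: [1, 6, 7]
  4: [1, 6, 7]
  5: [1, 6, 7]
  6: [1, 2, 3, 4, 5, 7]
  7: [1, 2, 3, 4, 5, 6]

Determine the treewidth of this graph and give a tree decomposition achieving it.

Treewidth 3.
One such decomposition:
Bags: B1 = {1, 3, 6, 7}  B2 = {1, 5, 6, 7}  B3 = {1, 2, 6, 7}  B4 = {1, 4, 6, 7}
Tree: B1–B2, B1–B3, B2–B4

Each bag holds 4 vertices, so the decomposition has width 3, which upper-bounds the treewidth. On the other hand G contains the 4-clique {1, 2, 6, 7}. A clique must lie in a single bag of any decomposition, so no decomposition can have width below 3. Therefore the treewidth is 3.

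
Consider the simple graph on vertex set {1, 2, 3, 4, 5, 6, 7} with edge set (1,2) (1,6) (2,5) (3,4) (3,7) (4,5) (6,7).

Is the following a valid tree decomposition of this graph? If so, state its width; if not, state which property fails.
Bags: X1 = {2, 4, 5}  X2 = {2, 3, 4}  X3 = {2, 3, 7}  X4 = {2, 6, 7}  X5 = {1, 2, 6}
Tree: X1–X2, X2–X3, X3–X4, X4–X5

Yes; width 2.

Vertex coverage: the bags together contain {1, 2, 3, 4, 5, 6, 7}, the full vertex set. Edge coverage: each edge of G has both endpoints in at least one bag. Running intersection: for every vertex, the bags containing it form a connected subtree. All three properties hold, so this is a valid tree decomposition of width max|bag| − 1 = 2, and hence tw(G) ≤ 2.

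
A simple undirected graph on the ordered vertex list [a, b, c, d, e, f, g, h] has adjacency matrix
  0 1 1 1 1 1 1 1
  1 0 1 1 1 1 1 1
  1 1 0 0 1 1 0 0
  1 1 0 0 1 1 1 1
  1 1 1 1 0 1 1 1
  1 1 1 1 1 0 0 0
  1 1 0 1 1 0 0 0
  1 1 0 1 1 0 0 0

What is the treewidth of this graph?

4

A width-4 tree decomposition is:
Bags: B1 = {a, b, d, e, g}  B2 = {a, b, d, e, h}  B3 = {a, b, d, e, f}  B4 = {a, b, c, e, f}
Tree: B1–B2, B1–B3, B3–B4
Each bag holds 5 vertices, so the decomposition has width 4, which upper-bounds the treewidth. Conversely, {a, b, d, e, g} is a clique of size 5, and the vertices of any clique must share a bag in every tree decomposition; so some bag has ≥ 5 vertices and tw(G) ≥ 4. Combining the bounds, tw(G) = 4.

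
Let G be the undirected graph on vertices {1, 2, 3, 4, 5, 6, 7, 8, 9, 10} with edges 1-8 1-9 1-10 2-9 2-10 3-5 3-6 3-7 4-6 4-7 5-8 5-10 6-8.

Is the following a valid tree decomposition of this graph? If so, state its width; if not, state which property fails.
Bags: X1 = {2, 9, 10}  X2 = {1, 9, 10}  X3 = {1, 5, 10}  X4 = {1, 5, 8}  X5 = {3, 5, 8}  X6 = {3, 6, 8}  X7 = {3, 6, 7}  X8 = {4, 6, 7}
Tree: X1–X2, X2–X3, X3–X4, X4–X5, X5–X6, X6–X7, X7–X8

Every vertex of G appears in some bag (union = {1, 2, 3, 4, 5, 6, 7, 8, 9, 10}); every edge is covered by a bag; and for each vertex v the set of bags containing v is connected in the bag tree. The decomposition is therefore valid. The largest bag has 3 vertices, so the width is 2.

Yes; width 2.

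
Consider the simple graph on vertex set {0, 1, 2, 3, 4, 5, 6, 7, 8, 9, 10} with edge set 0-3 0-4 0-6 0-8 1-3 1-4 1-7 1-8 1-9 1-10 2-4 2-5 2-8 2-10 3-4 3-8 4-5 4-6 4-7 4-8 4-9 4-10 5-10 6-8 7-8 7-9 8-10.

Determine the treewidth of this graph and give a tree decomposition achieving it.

Every bag has size at most 4, so the width is 4 − 1 = 3 and tw(G) ≤ 3. On the other hand G contains the 4-clique {0, 3, 4, 8}. A clique must lie in a single bag of any decomposition, so no decomposition can have width below 3. Hence tw(G) = 3 exactly.

Treewidth 3.
One such decomposition:
Bags: B1 = {2, 4, 8, 10}  B2 = {1, 4, 8, 10}  B3 = {1, 3, 4, 8}  B4 = {1, 4, 7, 8}  B5 = {0, 3, 4, 8}  B6 = {2, 4, 5, 10}  B7 = {1, 4, 7, 9}  B8 = {0, 4, 6, 8}
Tree: B1–B2, B2–B3, B2–B4, B3–B5, B1–B6, B4–B7, B5–B8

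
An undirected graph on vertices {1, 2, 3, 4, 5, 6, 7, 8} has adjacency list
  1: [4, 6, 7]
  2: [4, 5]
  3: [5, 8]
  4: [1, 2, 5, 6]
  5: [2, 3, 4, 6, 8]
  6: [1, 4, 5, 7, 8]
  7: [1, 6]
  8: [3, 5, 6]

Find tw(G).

2

A width-2 tree decomposition is:
Bags: B1 = {1, 4, 6}  B2 = {4, 5, 6}  B3 = {2, 4, 5}  B4 = {1, 6, 7}  B5 = {5, 6, 8}  B6 = {3, 5, 8}
Tree: B1–B2, B2–B3, B1–B4, B2–B5, B5–B6
The largest bag has 3 vertices, giving width 2; this decomposition certifies tw(G) ≤ 2. Conversely, {1, 4, 6} is a clique of size 3, and the vertices of any clique must share a bag in every tree decomposition; so some bag has ≥ 3 vertices and tw(G) ≥ 2. Hence tw(G) = 2 exactly.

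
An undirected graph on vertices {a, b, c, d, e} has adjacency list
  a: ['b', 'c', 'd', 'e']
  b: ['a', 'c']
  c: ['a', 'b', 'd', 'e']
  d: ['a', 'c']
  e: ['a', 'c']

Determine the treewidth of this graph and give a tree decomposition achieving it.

Treewidth 2.
One optimal decomposition is:
Bags: B1 = {a, b, c}  B2 = {a, c, d}  B3 = {a, c, e}
Tree: B1–B2, B2–B3

Every bag has size at most 3, so the width is 3 − 1 = 2 and tw(G) ≤ 2. For the lower bound, the 3 vertices {a, c, d} are pairwise adjacent, and any tree decomposition puts a clique entirely inside one bag — forcing width ≥ 2. Therefore the treewidth is 2.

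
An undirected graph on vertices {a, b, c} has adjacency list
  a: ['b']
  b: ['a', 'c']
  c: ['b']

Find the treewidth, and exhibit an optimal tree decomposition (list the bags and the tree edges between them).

Treewidth 1.
One such decomposition:
Bags: B1 = {a, b}  B2 = {b, c}
Tree: B1–B2

Each bag holds 2 vertices, so the decomposition has width 1, which upper-bounds the treewidth. Any graph with an edge has treewidth ≥ 1, and G has the edge a–b. Hence tw(G) = 1 exactly.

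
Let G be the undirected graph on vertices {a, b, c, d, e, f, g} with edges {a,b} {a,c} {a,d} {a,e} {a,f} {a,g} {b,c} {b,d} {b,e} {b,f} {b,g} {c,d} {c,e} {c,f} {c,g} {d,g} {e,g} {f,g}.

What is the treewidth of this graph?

A width-4 tree decomposition is:
Bags: B1 = {a, b, c, f, g}  B2 = {a, b, c, d, g}  B3 = {a, b, c, e, g}
Tree: B1–B2, B1–B3
The largest bag has 5 vertices, giving width 4; this decomposition certifies tw(G) ≤ 4. On the other hand G contains the 5-clique {a, b, c, d, g}. A clique must lie in a single bag of any decomposition, so no decomposition can have width below 4. Hence tw(G) = 4 exactly.

4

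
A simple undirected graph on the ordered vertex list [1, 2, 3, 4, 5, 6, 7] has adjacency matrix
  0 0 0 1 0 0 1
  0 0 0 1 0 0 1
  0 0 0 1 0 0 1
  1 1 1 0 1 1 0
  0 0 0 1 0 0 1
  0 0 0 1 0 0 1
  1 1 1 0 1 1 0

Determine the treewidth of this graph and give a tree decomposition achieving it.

Each bag holds 3 vertices, so the decomposition has width 2, which upper-bounds the treewidth. For the lower bound, G contains the cycle 4–3–7–2–4, so G is not a forest; only forests have treewidth ≤ 1, hence tw(G) ≥ 2. Hence tw(G) = 2 exactly.

Treewidth 2.
One optimal decomposition is:
Bags: B1 = {3, 4, 7}  B2 = {2, 4, 7}  B3 = {4, 6, 7}  B4 = {4, 5, 7}  B5 = {1, 4, 7}
Tree: B1–B2, B2–B3, B3–B4, B4–B5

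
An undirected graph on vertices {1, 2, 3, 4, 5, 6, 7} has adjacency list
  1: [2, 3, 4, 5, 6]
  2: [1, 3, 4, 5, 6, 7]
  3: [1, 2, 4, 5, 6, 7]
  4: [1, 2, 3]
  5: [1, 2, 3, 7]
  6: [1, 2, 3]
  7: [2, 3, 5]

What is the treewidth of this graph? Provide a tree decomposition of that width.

Every bag has size at most 4, so the width is 4 − 1 = 3 and tw(G) ≤ 3. On the other hand G contains the 4-clique {1, 2, 3, 4}. A clique must lie in a single bag of any decomposition, so no decomposition can have width below 3. The upper and lower bounds meet at 3, so that is the treewidth.

Treewidth 3.
Bags: B1 = {1, 2, 3, 6}  B2 = {1, 2, 3, 5}  B3 = {2, 3, 5, 7}  B4 = {1, 2, 3, 4}
Tree: B1–B2, B2–B3, B2–B4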